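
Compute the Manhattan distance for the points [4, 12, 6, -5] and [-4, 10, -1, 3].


d = sum of absolute differences: |4--4|=8 + |12-10|=2 + |6--1|=7 + |-5-3|=8 = 25.

25


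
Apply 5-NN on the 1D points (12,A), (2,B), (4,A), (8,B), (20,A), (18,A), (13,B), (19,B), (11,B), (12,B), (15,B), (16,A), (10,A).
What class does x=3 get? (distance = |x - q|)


Distances: |12-3|=9, |2-3|=1, |4-3|=1, |8-3|=5, |20-3|=17, |18-3|=15, |13-3|=10, |19-3|=16, |11-3|=8, |12-3|=9, |15-3|=12, |16-3|=13, |10-3|=7. 5 nearest: (4,A), (2,B), (8,B), (10,A), (11,B). Counts: {'A': 2, 'B': 3}. Majority class: B.

B


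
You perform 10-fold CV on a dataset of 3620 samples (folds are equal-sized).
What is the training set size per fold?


Each validation fold has 3620/10 = 362 samples. Training set = 3620 - 362 = 3258.

3258


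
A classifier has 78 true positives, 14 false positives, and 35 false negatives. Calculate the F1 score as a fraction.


Precision = 78/92 = 39/46. Recall = 78/113 = 78/113. F1 = 2*P*R/(P+R) = 156/205.

156/205


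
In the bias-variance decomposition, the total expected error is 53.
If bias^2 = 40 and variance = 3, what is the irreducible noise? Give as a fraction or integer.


Total error = bias^2 + variance + irreducible noise. So irreducible noise = 53 - 40 - 3 = 10.

10


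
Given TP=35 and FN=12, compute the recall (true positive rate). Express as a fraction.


Recall = TP / (TP + FN) = 35 / 47 = 35/47.

35/47


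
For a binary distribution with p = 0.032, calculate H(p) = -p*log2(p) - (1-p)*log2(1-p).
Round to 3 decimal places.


H = -0.032*log2(0.032) - 0.968*log2(0.968) = 0.204.

0.204


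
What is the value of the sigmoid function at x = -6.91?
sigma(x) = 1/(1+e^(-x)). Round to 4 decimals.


sigma(-6.91) = 1/(1+e^(6.91)) = 1/(1+1002.247242) = 1/1003.247242 = 0.0010.

0.0010


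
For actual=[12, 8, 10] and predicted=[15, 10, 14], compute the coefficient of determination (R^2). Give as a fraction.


Mean(y) = 10. SS_res = 29. SS_tot = 8. R^2 = 1 - 29/(8) = -21/8.

-21/8


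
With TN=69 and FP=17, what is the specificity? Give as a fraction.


Specificity = TN / (TN + FP) = 69 / 86 = 69/86.

69/86


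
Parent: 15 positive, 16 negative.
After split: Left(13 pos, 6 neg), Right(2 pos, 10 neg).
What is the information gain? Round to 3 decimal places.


H(parent) = 0.9992. H(left) = 0.8997, H(right) = 0.6500. Weighted = (19/31)*0.8997 + (12/31)*0.6500 = 0.8030. IG = 0.9992 - 0.8030 = 0.1962, which rounds to 0.196.

0.196


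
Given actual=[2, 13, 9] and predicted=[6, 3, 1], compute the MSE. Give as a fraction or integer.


MSE = (1/3) * ((2-6)^2=16 + (13-3)^2=100 + (9-1)^2=64). Sum = 180. MSE = 60.

60


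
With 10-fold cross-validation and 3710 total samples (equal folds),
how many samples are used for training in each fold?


Each validation fold has 3710/10 = 371 samples. Training set = 3710 - 371 = 3339.

3339


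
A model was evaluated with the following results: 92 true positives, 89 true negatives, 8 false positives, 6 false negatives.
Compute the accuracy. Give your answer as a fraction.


Accuracy = (TP + TN) / (TP + TN + FP + FN) = (92 + 89) / 195 = 181/195.

181/195


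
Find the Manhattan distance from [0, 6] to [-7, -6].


d = sum of absolute differences: |0--7|=7 + |6--6|=12 = 19.

19


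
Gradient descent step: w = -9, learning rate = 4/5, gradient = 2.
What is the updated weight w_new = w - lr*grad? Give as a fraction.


w_new = -9 - 4/5 * 2 = -9 - 8/5 = -53/5.

-53/5


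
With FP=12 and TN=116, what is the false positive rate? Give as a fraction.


FPR = FP / (FP + TN) = 12 / 128 = 3/32.

3/32


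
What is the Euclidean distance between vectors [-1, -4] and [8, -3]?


d = sqrt(sum of squared differences). (-1-8)^2=81, (-4--3)^2=1. Sum = 82.

sqrt(82)


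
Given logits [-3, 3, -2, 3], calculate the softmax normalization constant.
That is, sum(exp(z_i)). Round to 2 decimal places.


Denom = e^-3=0.0498 + e^3=20.0855 + e^-2=0.1353 + e^3=20.0855. Sum = 40.3561, which rounds to 40.36.

40.36


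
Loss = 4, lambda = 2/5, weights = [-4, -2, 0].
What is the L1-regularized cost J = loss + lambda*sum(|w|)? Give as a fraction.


L1 norm = sum(|w|) = 6. J = 4 + 2/5 * 6 = 32/5.

32/5


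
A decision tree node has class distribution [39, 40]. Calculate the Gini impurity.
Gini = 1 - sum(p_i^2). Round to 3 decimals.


Total = 79. Proportions: 39/79, 40/79. sum(p_i^2) = 0.5001. Gini = 1 - 0.5001 = 0.4999, which rounds to 0.500.

0.500


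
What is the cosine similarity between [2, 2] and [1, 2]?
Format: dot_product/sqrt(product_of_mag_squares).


dot = 6. |a|^2 = 8, |b|^2 = 5. cos = 6/sqrt(40).

6/sqrt(40)


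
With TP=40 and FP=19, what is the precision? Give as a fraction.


Precision = TP / (TP + FP) = 40 / 59 = 40/59.

40/59


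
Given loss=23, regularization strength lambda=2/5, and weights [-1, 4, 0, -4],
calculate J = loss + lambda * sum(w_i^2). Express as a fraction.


L2 sq norm = sum(w^2) = 33. J = 23 + 2/5 * 33 = 181/5.

181/5


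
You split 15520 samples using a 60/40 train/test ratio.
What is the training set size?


Test set = 15520 * 40% = 6208. Training set = 15520 - 6208 = 9312.

9312


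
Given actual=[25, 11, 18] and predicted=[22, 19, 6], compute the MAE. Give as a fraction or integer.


MAE = (1/3) * (|25-22|=3 + |11-19|=8 + |18-6|=12). Sum = 23. MAE = 23/3.

23/3


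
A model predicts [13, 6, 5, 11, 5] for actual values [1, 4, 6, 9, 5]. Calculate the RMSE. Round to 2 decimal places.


MSE = 30.6000. RMSE = sqrt(30.6000) = 5.53.

5.53


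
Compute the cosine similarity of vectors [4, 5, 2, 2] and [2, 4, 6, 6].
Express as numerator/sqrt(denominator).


dot = 52. |a|^2 = 49, |b|^2 = 92. cos = 52/sqrt(4508).

52/sqrt(4508)


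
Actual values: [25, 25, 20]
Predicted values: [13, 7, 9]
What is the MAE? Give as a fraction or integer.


MAE = (1/3) * (|25-13|=12 + |25-7|=18 + |20-9|=11). Sum = 41. MAE = 41/3.

41/3


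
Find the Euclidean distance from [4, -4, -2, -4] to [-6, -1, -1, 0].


d = sqrt(sum of squared differences). (4--6)^2=100, (-4--1)^2=9, (-2--1)^2=1, (-4-0)^2=16. Sum = 126.

sqrt(126)


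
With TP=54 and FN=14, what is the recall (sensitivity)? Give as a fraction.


Recall = TP / (TP + FN) = 54 / 68 = 27/34.

27/34


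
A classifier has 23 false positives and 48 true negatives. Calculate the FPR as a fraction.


FPR = FP / (FP + TN) = 23 / 71 = 23/71.

23/71


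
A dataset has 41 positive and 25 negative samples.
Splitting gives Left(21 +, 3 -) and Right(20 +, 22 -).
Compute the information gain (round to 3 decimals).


H(parent) = 0.9572. H(left) = 0.5436, H(right) = 0.9984. Weighted = (24/66)*0.5436 + (42/66)*0.9984 = 0.8330. IG = 0.9572 - 0.8330 = 0.1242, which rounds to 0.124.

0.124


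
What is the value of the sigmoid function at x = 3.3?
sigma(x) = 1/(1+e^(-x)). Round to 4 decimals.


sigma(3.3) = 1/(1+e^(-3.3)) = 1/(1+0.036883) = 1/1.036883 = 0.9644.

0.9644


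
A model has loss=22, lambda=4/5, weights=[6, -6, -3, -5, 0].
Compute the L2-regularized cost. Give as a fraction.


L2 sq norm = sum(w^2) = 106. J = 22 + 4/5 * 106 = 534/5.

534/5


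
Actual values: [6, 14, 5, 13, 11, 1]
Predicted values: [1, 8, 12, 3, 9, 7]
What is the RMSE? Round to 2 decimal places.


MSE = 41.6667. RMSE = sqrt(41.6667) = 6.45.

6.45


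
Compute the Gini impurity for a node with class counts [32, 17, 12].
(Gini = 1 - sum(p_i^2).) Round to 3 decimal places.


Total = 61. Proportions: 32/61, 17/61, 12/61. sum(p_i^2) = 0.3916. Gini = 1 - 0.3916 = 0.6084, which rounds to 0.608.

0.608


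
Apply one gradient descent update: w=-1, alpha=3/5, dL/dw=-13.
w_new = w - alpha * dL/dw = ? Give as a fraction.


w_new = -1 - 3/5 * -13 = -1 - -39/5 = 34/5.

34/5


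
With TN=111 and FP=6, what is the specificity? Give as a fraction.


Specificity = TN / (TN + FP) = 111 / 117 = 37/39.

37/39


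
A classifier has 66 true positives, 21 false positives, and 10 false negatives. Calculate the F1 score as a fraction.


Precision = 66/87 = 22/29. Recall = 66/76 = 33/38. F1 = 2*P*R/(P+R) = 132/163.

132/163


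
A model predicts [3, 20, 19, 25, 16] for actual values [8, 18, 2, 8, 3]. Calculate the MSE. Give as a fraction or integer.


MSE = (1/5) * ((8-3)^2=25 + (18-20)^2=4 + (2-19)^2=289 + (8-25)^2=289 + (3-16)^2=169). Sum = 776. MSE = 776/5.

776/5


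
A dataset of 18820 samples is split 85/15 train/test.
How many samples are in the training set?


Test set = 18820 * 15% = 2823. Training set = 18820 - 2823 = 15997.

15997


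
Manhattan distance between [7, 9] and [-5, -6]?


d = sum of absolute differences: |7--5|=12 + |9--6|=15 = 27.

27


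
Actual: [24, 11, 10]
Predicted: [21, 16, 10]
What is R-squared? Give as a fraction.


Mean(y) = 15. SS_res = 34. SS_tot = 122. R^2 = 1 - 34/(122) = 44/61.

44/61


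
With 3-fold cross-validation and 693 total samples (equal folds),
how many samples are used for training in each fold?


Each validation fold has 693/3 = 231 samples. Training set = 693 - 231 = 462.

462


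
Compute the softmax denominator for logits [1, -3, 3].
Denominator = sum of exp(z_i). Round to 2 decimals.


Denom = e^1=2.7183 + e^-3=0.0498 + e^3=20.0855. Sum = 22.8536, which rounds to 22.85.

22.85


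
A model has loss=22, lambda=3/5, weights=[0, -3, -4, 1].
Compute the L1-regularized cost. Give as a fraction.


L1 norm = sum(|w|) = 8. J = 22 + 3/5 * 8 = 134/5.

134/5


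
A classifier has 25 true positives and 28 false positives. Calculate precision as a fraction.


Precision = TP / (TP + FP) = 25 / 53 = 25/53.

25/53


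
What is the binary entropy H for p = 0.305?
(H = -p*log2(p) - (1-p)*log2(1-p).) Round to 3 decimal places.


H = -0.305*log2(0.305) - 0.695*log2(0.695) = 0.887.

0.887


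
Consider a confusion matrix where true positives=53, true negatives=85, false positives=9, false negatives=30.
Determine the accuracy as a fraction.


Accuracy = (TP + TN) / (TP + TN + FP + FN) = (53 + 85) / 177 = 46/59.

46/59


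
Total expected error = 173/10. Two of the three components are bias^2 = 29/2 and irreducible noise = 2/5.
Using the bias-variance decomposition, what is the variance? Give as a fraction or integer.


Total error = bias^2 + variance + irreducible noise. So variance = 173/10 - 29/2 - 2/5 = 12/5.

12/5


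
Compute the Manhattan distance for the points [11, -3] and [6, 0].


d = sum of absolute differences: |11-6|=5 + |-3-0|=3 = 8.

8


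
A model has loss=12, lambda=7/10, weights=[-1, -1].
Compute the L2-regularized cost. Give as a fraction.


L2 sq norm = sum(w^2) = 2. J = 12 + 7/10 * 2 = 67/5.

67/5


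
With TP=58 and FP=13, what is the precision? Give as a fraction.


Precision = TP / (TP + FP) = 58 / 71 = 58/71.

58/71


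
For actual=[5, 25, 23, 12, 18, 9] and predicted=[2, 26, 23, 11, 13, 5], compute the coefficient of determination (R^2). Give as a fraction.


Mean(y) = 46/3. SS_res = 52. SS_tot = 952/3. R^2 = 1 - 52/(952/3) = 199/238.

199/238


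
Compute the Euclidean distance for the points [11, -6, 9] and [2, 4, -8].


d = sqrt(sum of squared differences). (11-2)^2=81, (-6-4)^2=100, (9--8)^2=289. Sum = 470.

sqrt(470)


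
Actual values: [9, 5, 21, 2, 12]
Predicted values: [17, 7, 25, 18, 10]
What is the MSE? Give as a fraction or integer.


MSE = (1/5) * ((9-17)^2=64 + (5-7)^2=4 + (21-25)^2=16 + (2-18)^2=256 + (12-10)^2=4). Sum = 344. MSE = 344/5.

344/5


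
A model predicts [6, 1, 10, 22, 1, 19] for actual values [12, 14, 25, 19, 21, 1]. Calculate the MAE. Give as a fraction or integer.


MAE = (1/6) * (|12-6|=6 + |14-1|=13 + |25-10|=15 + |19-22|=3 + |21-1|=20 + |1-19|=18). Sum = 75. MAE = 25/2.

25/2


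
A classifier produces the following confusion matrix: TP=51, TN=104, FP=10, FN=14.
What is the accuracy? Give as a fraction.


Accuracy = (TP + TN) / (TP + TN + FP + FN) = (51 + 104) / 179 = 155/179.

155/179


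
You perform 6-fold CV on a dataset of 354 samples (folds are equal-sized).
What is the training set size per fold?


Each validation fold has 354/6 = 59 samples. Training set = 354 - 59 = 295.

295


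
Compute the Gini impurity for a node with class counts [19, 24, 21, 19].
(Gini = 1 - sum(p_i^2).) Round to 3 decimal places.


Total = 83. Proportions: 19/83, 24/83, 21/83, 19/83. sum(p_i^2) = 0.2524. Gini = 1 - 0.2524 = 0.7476, which rounds to 0.748.

0.748


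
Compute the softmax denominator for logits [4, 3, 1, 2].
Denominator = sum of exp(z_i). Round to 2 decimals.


Denom = e^4=54.5982 + e^3=20.0855 + e^1=2.7183 + e^2=7.3891. Sum = 84.7911, which rounds to 84.79.

84.79


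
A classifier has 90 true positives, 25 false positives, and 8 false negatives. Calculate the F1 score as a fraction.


Precision = 90/115 = 18/23. Recall = 90/98 = 45/49. F1 = 2*P*R/(P+R) = 60/71.

60/71


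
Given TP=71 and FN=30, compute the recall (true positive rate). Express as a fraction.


Recall = TP / (TP + FN) = 71 / 101 = 71/101.

71/101


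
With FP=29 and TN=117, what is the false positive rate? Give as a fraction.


FPR = FP / (FP + TN) = 29 / 146 = 29/146.

29/146


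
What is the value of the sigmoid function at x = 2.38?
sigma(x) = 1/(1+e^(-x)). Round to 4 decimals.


sigma(2.38) = 1/(1+e^(-2.38)) = 1/(1+0.092551) = 1/1.092551 = 0.9153.

0.9153


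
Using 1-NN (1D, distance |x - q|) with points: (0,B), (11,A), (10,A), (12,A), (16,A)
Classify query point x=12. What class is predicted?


Distances: |0-12|=12, |11-12|=1, |10-12|=2, |12-12|=0, |16-12|=4. 1 nearest: (12,A). Counts: {'A': 1}. Majority class: A.

A


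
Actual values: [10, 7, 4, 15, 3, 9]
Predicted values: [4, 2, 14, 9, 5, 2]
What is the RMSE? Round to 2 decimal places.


MSE = 41.6667. RMSE = sqrt(41.6667) = 6.45.

6.45


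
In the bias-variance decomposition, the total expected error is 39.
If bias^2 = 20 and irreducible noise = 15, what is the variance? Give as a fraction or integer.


Total error = bias^2 + variance + irreducible noise. So variance = 39 - 20 - 15 = 4.

4


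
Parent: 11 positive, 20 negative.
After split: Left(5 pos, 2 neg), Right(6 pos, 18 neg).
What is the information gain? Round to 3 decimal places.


H(parent) = 0.9383. H(left) = 0.8631, H(right) = 0.8113. Weighted = (7/31)*0.8631 + (24/31)*0.8113 = 0.8230. IG = 0.9383 - 0.8230 = 0.1153, which rounds to 0.115.

0.115


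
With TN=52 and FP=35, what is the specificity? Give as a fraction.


Specificity = TN / (TN + FP) = 52 / 87 = 52/87.

52/87


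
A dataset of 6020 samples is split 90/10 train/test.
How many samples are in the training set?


Test set = 6020 * 10% = 602. Training set = 6020 - 602 = 5418.

5418


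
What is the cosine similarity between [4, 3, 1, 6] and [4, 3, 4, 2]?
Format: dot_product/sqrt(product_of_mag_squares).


dot = 41. |a|^2 = 62, |b|^2 = 45. cos = 41/sqrt(2790).

41/sqrt(2790)


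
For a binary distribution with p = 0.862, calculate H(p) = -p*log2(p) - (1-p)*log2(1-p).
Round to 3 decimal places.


H = -0.862*log2(0.862) - 0.138*log2(0.138) = 0.579.

0.579


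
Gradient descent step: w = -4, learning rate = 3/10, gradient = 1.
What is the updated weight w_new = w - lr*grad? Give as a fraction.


w_new = -4 - 3/10 * 1 = -4 - 3/10 = -43/10.

-43/10


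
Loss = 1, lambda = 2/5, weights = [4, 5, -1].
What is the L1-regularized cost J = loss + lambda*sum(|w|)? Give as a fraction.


L1 norm = sum(|w|) = 10. J = 1 + 2/5 * 10 = 5.

5


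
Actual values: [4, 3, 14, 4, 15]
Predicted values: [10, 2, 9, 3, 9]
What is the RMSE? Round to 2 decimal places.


MSE = 19.8000. RMSE = sqrt(19.8000) = 4.45.

4.45


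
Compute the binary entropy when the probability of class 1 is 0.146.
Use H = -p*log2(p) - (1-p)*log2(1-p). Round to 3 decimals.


H = -0.146*log2(0.146) - 0.854*log2(0.854) = 0.600.

0.600


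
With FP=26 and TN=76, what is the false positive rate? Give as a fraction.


FPR = FP / (FP + TN) = 26 / 102 = 13/51.

13/51


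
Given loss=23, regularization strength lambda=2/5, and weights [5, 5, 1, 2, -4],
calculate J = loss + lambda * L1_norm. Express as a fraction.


L1 norm = sum(|w|) = 17. J = 23 + 2/5 * 17 = 149/5.

149/5


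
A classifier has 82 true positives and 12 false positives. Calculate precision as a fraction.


Precision = TP / (TP + FP) = 82 / 94 = 41/47.

41/47


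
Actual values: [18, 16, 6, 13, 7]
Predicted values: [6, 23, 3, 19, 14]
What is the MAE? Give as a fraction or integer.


MAE = (1/5) * (|18-6|=12 + |16-23|=7 + |6-3|=3 + |13-19|=6 + |7-14|=7). Sum = 35. MAE = 7.

7


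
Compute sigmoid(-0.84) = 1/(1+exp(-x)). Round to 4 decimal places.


sigma(-0.84) = 1/(1+e^(0.84)) = 1/(1+2.316367) = 1/3.316367 = 0.3015.

0.3015


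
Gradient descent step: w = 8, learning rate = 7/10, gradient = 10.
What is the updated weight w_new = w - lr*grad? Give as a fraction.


w_new = 8 - 7/10 * 10 = 8 - 7 = 1.

1


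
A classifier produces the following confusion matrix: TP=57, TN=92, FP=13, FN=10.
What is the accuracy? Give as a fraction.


Accuracy = (TP + TN) / (TP + TN + FP + FN) = (57 + 92) / 172 = 149/172.

149/172


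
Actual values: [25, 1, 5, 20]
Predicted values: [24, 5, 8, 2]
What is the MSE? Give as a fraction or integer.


MSE = (1/4) * ((25-24)^2=1 + (1-5)^2=16 + (5-8)^2=9 + (20-2)^2=324). Sum = 350. MSE = 175/2.

175/2


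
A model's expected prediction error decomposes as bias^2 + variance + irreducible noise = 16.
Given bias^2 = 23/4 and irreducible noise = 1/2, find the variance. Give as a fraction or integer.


Total error = bias^2 + variance + irreducible noise. So variance = 16 - 23/4 - 1/2 = 39/4.

39/4


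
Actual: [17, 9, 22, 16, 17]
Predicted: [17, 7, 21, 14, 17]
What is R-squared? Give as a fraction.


Mean(y) = 81/5. SS_res = 9. SS_tot = 434/5. R^2 = 1 - 9/(434/5) = 389/434.

389/434


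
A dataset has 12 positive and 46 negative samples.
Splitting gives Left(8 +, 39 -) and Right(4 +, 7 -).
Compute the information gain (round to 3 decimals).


H(parent) = 0.7355. H(left) = 0.6582, H(right) = 0.9457. Weighted = (47/58)*0.6582 + (11/58)*0.9457 = 0.7127. IG = 0.7355 - 0.7127 = 0.0228, which rounds to 0.023.

0.023


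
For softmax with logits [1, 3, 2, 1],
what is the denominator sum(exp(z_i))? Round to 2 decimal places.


Denom = e^1=2.7183 + e^3=20.0855 + e^2=7.3891 + e^1=2.7183. Sum = 32.9112, which rounds to 32.91.

32.91


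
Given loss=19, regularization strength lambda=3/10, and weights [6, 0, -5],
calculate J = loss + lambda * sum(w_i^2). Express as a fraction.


L2 sq norm = sum(w^2) = 61. J = 19 + 3/10 * 61 = 373/10.

373/10


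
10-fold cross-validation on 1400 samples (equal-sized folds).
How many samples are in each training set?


Each validation fold has 1400/10 = 140 samples. Training set = 1400 - 140 = 1260.

1260


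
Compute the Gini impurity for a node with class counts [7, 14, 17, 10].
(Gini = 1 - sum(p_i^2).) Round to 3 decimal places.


Total = 48. Proportions: 7/48, 14/48, 17/48, 10/48. sum(p_i^2) = 0.2752. Gini = 1 - 0.2752 = 0.7248, which rounds to 0.725.

0.725


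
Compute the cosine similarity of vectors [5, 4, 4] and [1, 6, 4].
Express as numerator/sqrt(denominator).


dot = 45. |a|^2 = 57, |b|^2 = 53. cos = 45/sqrt(3021).

45/sqrt(3021)


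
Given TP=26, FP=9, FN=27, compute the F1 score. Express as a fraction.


Precision = 26/35 = 26/35. Recall = 26/53 = 26/53. F1 = 2*P*R/(P+R) = 13/22.

13/22


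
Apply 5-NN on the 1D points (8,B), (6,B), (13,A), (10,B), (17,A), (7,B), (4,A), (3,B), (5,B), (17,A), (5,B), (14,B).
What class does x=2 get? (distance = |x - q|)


Distances: |8-2|=6, |6-2|=4, |13-2|=11, |10-2|=8, |17-2|=15, |7-2|=5, |4-2|=2, |3-2|=1, |5-2|=3, |17-2|=15, |5-2|=3, |14-2|=12. 5 nearest: (3,B), (4,A), (5,B), (5,B), (6,B). Counts: {'B': 4, 'A': 1}. Majority class: B.

B


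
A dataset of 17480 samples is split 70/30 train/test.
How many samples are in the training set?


Test set = 17480 * 30% = 5244. Training set = 17480 - 5244 = 12236.

12236


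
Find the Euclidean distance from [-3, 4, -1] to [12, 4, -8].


d = sqrt(sum of squared differences). (-3-12)^2=225, (4-4)^2=0, (-1--8)^2=49. Sum = 274.

sqrt(274)


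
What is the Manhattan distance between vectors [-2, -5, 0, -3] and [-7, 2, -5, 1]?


d = sum of absolute differences: |-2--7|=5 + |-5-2|=7 + |0--5|=5 + |-3-1|=4 = 21.

21


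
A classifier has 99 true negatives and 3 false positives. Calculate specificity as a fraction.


Specificity = TN / (TN + FP) = 99 / 102 = 33/34.

33/34


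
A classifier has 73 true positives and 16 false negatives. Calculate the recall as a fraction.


Recall = TP / (TP + FN) = 73 / 89 = 73/89.

73/89


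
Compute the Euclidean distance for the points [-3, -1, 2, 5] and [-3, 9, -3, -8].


d = sqrt(sum of squared differences). (-3--3)^2=0, (-1-9)^2=100, (2--3)^2=25, (5--8)^2=169. Sum = 294.

sqrt(294)


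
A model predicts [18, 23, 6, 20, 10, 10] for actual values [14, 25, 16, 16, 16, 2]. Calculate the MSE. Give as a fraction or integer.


MSE = (1/6) * ((14-18)^2=16 + (25-23)^2=4 + (16-6)^2=100 + (16-20)^2=16 + (16-10)^2=36 + (2-10)^2=64). Sum = 236. MSE = 118/3.

118/3


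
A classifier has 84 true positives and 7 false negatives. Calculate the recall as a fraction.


Recall = TP / (TP + FN) = 84 / 91 = 12/13.

12/13


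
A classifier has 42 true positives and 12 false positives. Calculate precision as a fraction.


Precision = TP / (TP + FP) = 42 / 54 = 7/9.

7/9


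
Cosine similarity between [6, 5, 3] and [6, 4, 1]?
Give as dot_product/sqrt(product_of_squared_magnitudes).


dot = 59. |a|^2 = 70, |b|^2 = 53. cos = 59/sqrt(3710).

59/sqrt(3710)


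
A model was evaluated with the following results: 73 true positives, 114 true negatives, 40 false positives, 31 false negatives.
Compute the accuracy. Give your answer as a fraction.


Accuracy = (TP + TN) / (TP + TN + FP + FN) = (73 + 114) / 258 = 187/258.

187/258


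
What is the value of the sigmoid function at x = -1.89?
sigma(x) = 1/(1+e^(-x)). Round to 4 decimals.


sigma(-1.89) = 1/(1+e^(1.89)) = 1/(1+6.619369) = 1/7.619369 = 0.1312.

0.1312


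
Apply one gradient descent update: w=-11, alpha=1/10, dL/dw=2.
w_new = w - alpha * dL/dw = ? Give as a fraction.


w_new = -11 - 1/10 * 2 = -11 - 1/5 = -56/5.

-56/5


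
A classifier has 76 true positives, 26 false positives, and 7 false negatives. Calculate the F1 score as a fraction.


Precision = 76/102 = 38/51. Recall = 76/83 = 76/83. F1 = 2*P*R/(P+R) = 152/185.

152/185


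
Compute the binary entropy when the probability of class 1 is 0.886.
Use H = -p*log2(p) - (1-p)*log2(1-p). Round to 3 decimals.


H = -0.886*log2(0.886) - 0.114*log2(0.114) = 0.512.

0.512


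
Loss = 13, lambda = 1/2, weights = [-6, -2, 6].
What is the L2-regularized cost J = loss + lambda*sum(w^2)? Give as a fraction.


L2 sq norm = sum(w^2) = 76. J = 13 + 1/2 * 76 = 51.

51


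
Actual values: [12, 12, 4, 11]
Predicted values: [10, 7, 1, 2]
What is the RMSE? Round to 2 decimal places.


MSE = 29.7500. RMSE = sqrt(29.7500) = 5.45.

5.45


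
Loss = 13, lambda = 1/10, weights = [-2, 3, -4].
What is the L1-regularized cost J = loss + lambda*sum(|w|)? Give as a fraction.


L1 norm = sum(|w|) = 9. J = 13 + 1/10 * 9 = 139/10.

139/10


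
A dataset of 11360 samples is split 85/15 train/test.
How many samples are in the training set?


Test set = 11360 * 15% = 1704. Training set = 11360 - 1704 = 9656.

9656


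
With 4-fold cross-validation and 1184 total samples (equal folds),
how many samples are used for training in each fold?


Each validation fold has 1184/4 = 296 samples. Training set = 1184 - 296 = 888.

888


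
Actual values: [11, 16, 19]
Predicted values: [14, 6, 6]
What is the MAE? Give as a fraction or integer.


MAE = (1/3) * (|11-14|=3 + |16-6|=10 + |19-6|=13). Sum = 26. MAE = 26/3.

26/3


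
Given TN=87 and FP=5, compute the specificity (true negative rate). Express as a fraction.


Specificity = TN / (TN + FP) = 87 / 92 = 87/92.

87/92


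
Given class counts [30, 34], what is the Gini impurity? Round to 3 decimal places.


Total = 64. Proportions: 30/64, 34/64. sum(p_i^2) = 0.5020. Gini = 1 - 0.5020 = 0.4980, which rounds to 0.498.

0.498


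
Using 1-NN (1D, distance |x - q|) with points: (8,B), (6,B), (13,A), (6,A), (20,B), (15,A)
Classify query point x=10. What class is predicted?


Distances: |8-10|=2, |6-10|=4, |13-10|=3, |6-10|=4, |20-10|=10, |15-10|=5. 1 nearest: (8,B). Counts: {'B': 1}. Majority class: B.

B


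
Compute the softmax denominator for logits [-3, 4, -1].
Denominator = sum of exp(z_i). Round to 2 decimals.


Denom = e^-3=0.0498 + e^4=54.5982 + e^-1=0.3679. Sum = 55.0159, which rounds to 55.02.

55.02


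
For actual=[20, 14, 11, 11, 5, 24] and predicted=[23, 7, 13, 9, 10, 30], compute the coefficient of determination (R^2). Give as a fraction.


Mean(y) = 85/6. SS_res = 127. SS_tot = 1409/6. R^2 = 1 - 127/(1409/6) = 647/1409.

647/1409


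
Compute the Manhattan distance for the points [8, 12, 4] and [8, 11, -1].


d = sum of absolute differences: |8-8|=0 + |12-11|=1 + |4--1|=5 = 6.

6


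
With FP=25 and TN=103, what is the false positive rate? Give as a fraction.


FPR = FP / (FP + TN) = 25 / 128 = 25/128.

25/128


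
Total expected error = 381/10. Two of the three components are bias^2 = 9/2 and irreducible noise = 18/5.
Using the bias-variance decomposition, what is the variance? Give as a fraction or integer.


Total error = bias^2 + variance + irreducible noise. So variance = 381/10 - 9/2 - 18/5 = 30.

30


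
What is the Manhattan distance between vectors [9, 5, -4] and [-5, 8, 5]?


d = sum of absolute differences: |9--5|=14 + |5-8|=3 + |-4-5|=9 = 26.

26


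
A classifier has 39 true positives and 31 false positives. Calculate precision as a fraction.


Precision = TP / (TP + FP) = 39 / 70 = 39/70.

39/70


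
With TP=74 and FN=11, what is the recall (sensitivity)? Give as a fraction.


Recall = TP / (TP + FN) = 74 / 85 = 74/85.

74/85


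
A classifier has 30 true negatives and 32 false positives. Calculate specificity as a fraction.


Specificity = TN / (TN + FP) = 30 / 62 = 15/31.

15/31


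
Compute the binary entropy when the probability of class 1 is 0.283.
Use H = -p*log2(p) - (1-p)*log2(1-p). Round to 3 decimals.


H = -0.283*log2(0.283) - 0.717*log2(0.717) = 0.860.

0.860


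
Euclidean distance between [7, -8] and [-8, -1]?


d = sqrt(sum of squared differences). (7--8)^2=225, (-8--1)^2=49. Sum = 274.

sqrt(274)


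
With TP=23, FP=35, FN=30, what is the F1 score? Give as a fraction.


Precision = 23/58 = 23/58. Recall = 23/53 = 23/53. F1 = 2*P*R/(P+R) = 46/111.

46/111


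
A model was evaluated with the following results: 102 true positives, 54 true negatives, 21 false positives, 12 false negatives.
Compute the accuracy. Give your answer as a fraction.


Accuracy = (TP + TN) / (TP + TN + FP + FN) = (102 + 54) / 189 = 52/63.

52/63


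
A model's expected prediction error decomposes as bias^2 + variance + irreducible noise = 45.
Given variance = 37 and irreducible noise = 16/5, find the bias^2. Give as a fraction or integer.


Total error = bias^2 + variance + irreducible noise. So bias^2 = 45 - 37 - 16/5 = 24/5.

24/5


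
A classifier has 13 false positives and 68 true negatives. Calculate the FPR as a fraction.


FPR = FP / (FP + TN) = 13 / 81 = 13/81.

13/81


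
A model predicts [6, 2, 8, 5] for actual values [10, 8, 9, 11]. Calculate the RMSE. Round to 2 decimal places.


MSE = 22.2500. RMSE = sqrt(22.2500) = 4.72.

4.72


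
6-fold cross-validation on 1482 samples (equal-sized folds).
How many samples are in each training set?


Each validation fold has 1482/6 = 247 samples. Training set = 1482 - 247 = 1235.

1235


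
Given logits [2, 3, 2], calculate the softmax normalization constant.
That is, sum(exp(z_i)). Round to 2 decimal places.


Denom = e^2=7.3891 + e^3=20.0855 + e^2=7.3891. Sum = 34.8637, which rounds to 34.86.

34.86


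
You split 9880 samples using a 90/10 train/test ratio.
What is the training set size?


Test set = 9880 * 10% = 988. Training set = 9880 - 988 = 8892.

8892


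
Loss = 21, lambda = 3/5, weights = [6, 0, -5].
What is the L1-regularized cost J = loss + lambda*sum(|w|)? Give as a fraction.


L1 norm = sum(|w|) = 11. J = 21 + 3/5 * 11 = 138/5.

138/5


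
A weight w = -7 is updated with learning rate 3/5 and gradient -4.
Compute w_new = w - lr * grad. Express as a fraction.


w_new = -7 - 3/5 * -4 = -7 - -12/5 = -23/5.

-23/5


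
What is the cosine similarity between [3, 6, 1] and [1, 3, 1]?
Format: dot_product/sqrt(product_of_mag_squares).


dot = 22. |a|^2 = 46, |b|^2 = 11. cos = 22/sqrt(506).

22/sqrt(506)


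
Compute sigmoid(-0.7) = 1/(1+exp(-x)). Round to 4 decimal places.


sigma(-0.7) = 1/(1+e^(0.7)) = 1/(1+2.013753) = 1/3.013753 = 0.3318.

0.3318


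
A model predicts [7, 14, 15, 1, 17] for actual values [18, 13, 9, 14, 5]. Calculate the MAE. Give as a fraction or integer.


MAE = (1/5) * (|18-7|=11 + |13-14|=1 + |9-15|=6 + |14-1|=13 + |5-17|=12). Sum = 43. MAE = 43/5.

43/5


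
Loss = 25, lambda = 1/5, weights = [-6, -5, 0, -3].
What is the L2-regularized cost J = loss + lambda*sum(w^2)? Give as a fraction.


L2 sq norm = sum(w^2) = 70. J = 25 + 1/5 * 70 = 39.

39


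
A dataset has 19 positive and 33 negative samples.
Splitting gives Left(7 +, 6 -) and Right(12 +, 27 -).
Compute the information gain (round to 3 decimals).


H(parent) = 0.9471. H(left) = 0.9957, H(right) = 0.8905. Weighted = (13/52)*0.9957 + (39/52)*0.8905 = 0.9168. IG = 0.9471 - 0.9168 = 0.0303, which rounds to 0.030.

0.030


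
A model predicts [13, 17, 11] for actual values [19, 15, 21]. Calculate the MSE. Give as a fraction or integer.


MSE = (1/3) * ((19-13)^2=36 + (15-17)^2=4 + (21-11)^2=100). Sum = 140. MSE = 140/3.

140/3


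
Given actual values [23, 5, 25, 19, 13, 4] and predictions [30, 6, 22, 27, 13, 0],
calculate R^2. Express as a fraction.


Mean(y) = 89/6. SS_res = 139. SS_tot = 2429/6. R^2 = 1 - 139/(2429/6) = 1595/2429.

1595/2429


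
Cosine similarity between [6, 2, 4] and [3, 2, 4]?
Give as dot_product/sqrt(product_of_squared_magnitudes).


dot = 38. |a|^2 = 56, |b|^2 = 29. cos = 38/sqrt(1624).

38/sqrt(1624)


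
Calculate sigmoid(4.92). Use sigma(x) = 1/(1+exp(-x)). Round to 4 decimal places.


sigma(4.92) = 1/(1+e^(-4.92)) = 1/(1+0.007299) = 1/1.007299 = 0.9928.

0.9928


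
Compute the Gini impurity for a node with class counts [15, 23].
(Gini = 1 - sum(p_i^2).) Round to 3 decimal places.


Total = 38. Proportions: 15/38, 23/38. sum(p_i^2) = 0.5222. Gini = 1 - 0.5222 = 0.4778, which rounds to 0.478.

0.478


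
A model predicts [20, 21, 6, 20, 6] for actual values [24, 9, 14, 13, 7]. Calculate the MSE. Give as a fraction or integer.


MSE = (1/5) * ((24-20)^2=16 + (9-21)^2=144 + (14-6)^2=64 + (13-20)^2=49 + (7-6)^2=1). Sum = 274. MSE = 274/5.

274/5


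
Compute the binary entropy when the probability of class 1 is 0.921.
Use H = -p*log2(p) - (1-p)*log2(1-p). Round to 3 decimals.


H = -0.921*log2(0.921) - 0.079*log2(0.079) = 0.399.

0.399


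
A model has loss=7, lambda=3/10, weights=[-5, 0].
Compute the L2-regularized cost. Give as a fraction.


L2 sq norm = sum(w^2) = 25. J = 7 + 3/10 * 25 = 29/2.

29/2


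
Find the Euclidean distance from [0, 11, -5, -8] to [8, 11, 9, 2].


d = sqrt(sum of squared differences). (0-8)^2=64, (11-11)^2=0, (-5-9)^2=196, (-8-2)^2=100. Sum = 360.

sqrt(360)


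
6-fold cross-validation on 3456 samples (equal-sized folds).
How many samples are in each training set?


Each validation fold has 3456/6 = 576 samples. Training set = 3456 - 576 = 2880.

2880


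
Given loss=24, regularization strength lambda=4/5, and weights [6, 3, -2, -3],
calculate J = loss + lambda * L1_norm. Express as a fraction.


L1 norm = sum(|w|) = 14. J = 24 + 4/5 * 14 = 176/5.

176/5


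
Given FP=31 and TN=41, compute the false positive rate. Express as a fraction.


FPR = FP / (FP + TN) = 31 / 72 = 31/72.

31/72


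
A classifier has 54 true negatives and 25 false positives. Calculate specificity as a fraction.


Specificity = TN / (TN + FP) = 54 / 79 = 54/79.

54/79


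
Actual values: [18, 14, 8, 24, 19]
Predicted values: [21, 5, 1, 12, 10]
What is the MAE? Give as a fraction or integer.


MAE = (1/5) * (|18-21|=3 + |14-5|=9 + |8-1|=7 + |24-12|=12 + |19-10|=9). Sum = 40. MAE = 8.

8


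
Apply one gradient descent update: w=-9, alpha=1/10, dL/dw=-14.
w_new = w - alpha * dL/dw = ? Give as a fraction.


w_new = -9 - 1/10 * -14 = -9 - -7/5 = -38/5.

-38/5


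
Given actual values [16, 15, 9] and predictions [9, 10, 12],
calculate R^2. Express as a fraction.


Mean(y) = 40/3. SS_res = 83. SS_tot = 86/3. R^2 = 1 - 83/(86/3) = -163/86.

-163/86


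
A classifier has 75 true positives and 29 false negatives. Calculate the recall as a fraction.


Recall = TP / (TP + FN) = 75 / 104 = 75/104.

75/104


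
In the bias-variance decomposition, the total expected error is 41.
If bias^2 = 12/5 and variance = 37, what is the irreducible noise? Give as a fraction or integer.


Total error = bias^2 + variance + irreducible noise. So irreducible noise = 41 - 12/5 - 37 = 8/5.

8/5


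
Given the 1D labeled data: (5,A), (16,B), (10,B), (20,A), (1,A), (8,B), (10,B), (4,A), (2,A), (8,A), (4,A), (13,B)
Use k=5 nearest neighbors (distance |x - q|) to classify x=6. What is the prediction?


Distances: |5-6|=1, |16-6|=10, |10-6|=4, |20-6|=14, |1-6|=5, |8-6|=2, |10-6|=4, |4-6|=2, |2-6|=4, |8-6|=2, |4-6|=2, |13-6|=7. 5 nearest: (5,A), (4,A), (8,A), (4,A), (8,B). Counts: {'A': 4, 'B': 1}. Majority class: A.

A


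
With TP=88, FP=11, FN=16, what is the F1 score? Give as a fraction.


Precision = 88/99 = 8/9. Recall = 88/104 = 11/13. F1 = 2*P*R/(P+R) = 176/203.

176/203


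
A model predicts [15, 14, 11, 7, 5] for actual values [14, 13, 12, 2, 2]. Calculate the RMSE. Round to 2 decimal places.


MSE = 7.4000. RMSE = sqrt(7.4000) = 2.72.

2.72


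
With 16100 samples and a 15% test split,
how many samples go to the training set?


Test set = 16100 * 15% = 2415. Training set = 16100 - 2415 = 13685.

13685


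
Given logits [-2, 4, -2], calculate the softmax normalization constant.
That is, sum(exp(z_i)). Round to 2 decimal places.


Denom = e^-2=0.1353 + e^4=54.5982 + e^-2=0.1353. Sum = 54.8688, which rounds to 54.87.

54.87


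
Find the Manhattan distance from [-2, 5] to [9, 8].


d = sum of absolute differences: |-2-9|=11 + |5-8|=3 = 14.

14


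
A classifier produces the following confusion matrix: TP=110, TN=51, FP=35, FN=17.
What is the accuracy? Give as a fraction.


Accuracy = (TP + TN) / (TP + TN + FP + FN) = (110 + 51) / 213 = 161/213.

161/213


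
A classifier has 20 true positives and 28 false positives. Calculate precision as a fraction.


Precision = TP / (TP + FP) = 20 / 48 = 5/12.

5/12


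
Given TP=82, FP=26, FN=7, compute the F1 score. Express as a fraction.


Precision = 82/108 = 41/54. Recall = 82/89 = 82/89. F1 = 2*P*R/(P+R) = 164/197.

164/197


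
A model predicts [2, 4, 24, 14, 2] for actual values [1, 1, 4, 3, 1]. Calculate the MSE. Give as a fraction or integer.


MSE = (1/5) * ((1-2)^2=1 + (1-4)^2=9 + (4-24)^2=400 + (3-14)^2=121 + (1-2)^2=1). Sum = 532. MSE = 532/5.

532/5


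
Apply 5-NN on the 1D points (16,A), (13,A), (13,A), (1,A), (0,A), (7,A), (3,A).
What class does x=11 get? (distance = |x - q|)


Distances: |16-11|=5, |13-11|=2, |13-11|=2, |1-11|=10, |0-11|=11, |7-11|=4, |3-11|=8. 5 nearest: (13,A), (13,A), (7,A), (16,A), (3,A). Counts: {'A': 5}. Majority class: A.

A


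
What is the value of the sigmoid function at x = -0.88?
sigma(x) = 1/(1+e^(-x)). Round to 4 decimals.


sigma(-0.88) = 1/(1+e^(0.88)) = 1/(1+2.410900) = 1/3.410900 = 0.2932.

0.2932


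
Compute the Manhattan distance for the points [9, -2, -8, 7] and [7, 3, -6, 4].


d = sum of absolute differences: |9-7|=2 + |-2-3|=5 + |-8--6|=2 + |7-4|=3 = 12.

12


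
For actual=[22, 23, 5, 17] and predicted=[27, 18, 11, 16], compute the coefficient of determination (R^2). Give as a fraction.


Mean(y) = 67/4. SS_res = 87. SS_tot = 819/4. R^2 = 1 - 87/(819/4) = 157/273.

157/273


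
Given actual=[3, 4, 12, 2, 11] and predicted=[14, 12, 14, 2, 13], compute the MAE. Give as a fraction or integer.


MAE = (1/5) * (|3-14|=11 + |4-12|=8 + |12-14|=2 + |2-2|=0 + |11-13|=2). Sum = 23. MAE = 23/5.

23/5


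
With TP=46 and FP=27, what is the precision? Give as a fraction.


Precision = TP / (TP + FP) = 46 / 73 = 46/73.

46/73


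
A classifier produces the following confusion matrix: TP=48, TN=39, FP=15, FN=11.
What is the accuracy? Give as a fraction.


Accuracy = (TP + TN) / (TP + TN + FP + FN) = (48 + 39) / 113 = 87/113.

87/113


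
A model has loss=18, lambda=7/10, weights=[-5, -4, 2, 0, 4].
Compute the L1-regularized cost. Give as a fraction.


L1 norm = sum(|w|) = 15. J = 18 + 7/10 * 15 = 57/2.

57/2


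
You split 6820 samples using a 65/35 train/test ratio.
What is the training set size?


Test set = 6820 * 35% = 2387. Training set = 6820 - 2387 = 4433.

4433


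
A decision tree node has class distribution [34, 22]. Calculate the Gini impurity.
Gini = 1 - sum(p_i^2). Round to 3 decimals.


Total = 56. Proportions: 34/56, 22/56. sum(p_i^2) = 0.5230. Gini = 1 - 0.5230 = 0.4770, which rounds to 0.477.

0.477


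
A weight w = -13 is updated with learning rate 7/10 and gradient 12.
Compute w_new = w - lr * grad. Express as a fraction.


w_new = -13 - 7/10 * 12 = -13 - 42/5 = -107/5.

-107/5


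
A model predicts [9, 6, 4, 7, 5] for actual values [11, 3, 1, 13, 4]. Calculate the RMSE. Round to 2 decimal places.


MSE = 11.8000. RMSE = sqrt(11.8000) = 3.44.

3.44


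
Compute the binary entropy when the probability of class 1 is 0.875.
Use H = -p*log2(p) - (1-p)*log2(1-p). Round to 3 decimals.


H = -0.875*log2(0.875) - 0.125*log2(0.125) = 0.544.

0.544


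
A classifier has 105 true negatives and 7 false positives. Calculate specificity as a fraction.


Specificity = TN / (TN + FP) = 105 / 112 = 15/16.

15/16


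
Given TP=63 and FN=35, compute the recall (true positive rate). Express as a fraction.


Recall = TP / (TP + FN) = 63 / 98 = 9/14.

9/14


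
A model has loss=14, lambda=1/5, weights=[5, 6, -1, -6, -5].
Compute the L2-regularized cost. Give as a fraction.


L2 sq norm = sum(w^2) = 123. J = 14 + 1/5 * 123 = 193/5.

193/5


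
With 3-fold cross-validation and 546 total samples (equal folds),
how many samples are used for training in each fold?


Each validation fold has 546/3 = 182 samples. Training set = 546 - 182 = 364.

364


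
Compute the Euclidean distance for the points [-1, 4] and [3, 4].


d = sqrt(sum of squared differences). (-1-3)^2=16, (4-4)^2=0. Sum = 16.

4


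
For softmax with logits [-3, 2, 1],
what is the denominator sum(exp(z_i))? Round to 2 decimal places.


Denom = e^-3=0.0498 + e^2=7.3891 + e^1=2.7183. Sum = 10.1572, which rounds to 10.16.

10.16


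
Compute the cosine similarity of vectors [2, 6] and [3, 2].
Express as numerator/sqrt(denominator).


dot = 18. |a|^2 = 40, |b|^2 = 13. cos = 18/sqrt(520).

18/sqrt(520)
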